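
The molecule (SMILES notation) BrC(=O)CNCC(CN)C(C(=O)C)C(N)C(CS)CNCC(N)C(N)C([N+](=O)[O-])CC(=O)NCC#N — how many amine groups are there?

6

–C(=O)Br: carbonyl C bonded to C and to a halogen → acyl halide (not alkyl halide).
C–N–C with sp³ carbons and no adjacent C=O → amine (secondary).
pendant –CH2NH2: N on sp³ C, no adjacent C=O → amine.
pendant –COCH3: carbonyl C bonded to two carbons → ketone.
–NH2 on an sp³ carbon with no adjacent C=O → amine.
pendant –CH2SH → thiol.
C–N–C with sp³ carbons and no adjacent C=O → amine (secondary).
–NH2 on an sp³ carbon with no adjacent C=O → amine.
–NH2 on an sp³ carbon with no adjacent C=O → amine.
–NO2 on an sp³ carbon → nitro (the N=O is not a carbonyl).
–C(=O)–N– linkage → amide (the N is not an amine).
–C≡N: carbon triple-bonded to nitrogen → nitrile.
Amine appears at: CH2NHCH2, CH(CH2NH2), CH(NH2), CH2NHCH2, CH(NH2), CH(NH2) → 6.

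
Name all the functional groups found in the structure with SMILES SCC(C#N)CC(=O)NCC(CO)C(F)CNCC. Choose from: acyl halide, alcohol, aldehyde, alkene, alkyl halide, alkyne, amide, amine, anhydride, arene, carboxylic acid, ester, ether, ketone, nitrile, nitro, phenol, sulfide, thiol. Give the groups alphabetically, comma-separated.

alcohol, alkyl halide, amide, amine, nitrile, thiol

–SH on an sp³ carbon → thiol.
pendant –C≡N: nitrile.
–C(=O)–N– linkage → amide (the N is not an amine).
pendant –CH2OH on an sp³ backbone C → alcohol.
halogen on an sp³ carbon → alkyl halide.
C–N–C with sp³ carbons and no adjacent C=O → amine (secondary).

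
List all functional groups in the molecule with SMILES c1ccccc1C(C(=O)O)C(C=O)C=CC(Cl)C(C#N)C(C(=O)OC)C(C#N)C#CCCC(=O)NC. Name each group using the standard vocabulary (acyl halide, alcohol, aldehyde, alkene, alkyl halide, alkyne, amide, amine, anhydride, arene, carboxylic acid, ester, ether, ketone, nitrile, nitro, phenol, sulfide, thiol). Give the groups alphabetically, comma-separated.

aldehyde, alkene, alkyl halide, alkyne, amide, arene, carboxylic acid, ester, nitrile

C6H5– phenyl ring → arene.
pendant –COOH: carbonyl C bonded to C and –OH → carboxylic acid.
pendant –CHO: carbonyl C bonded to C and H → aldehyde.
C=C double bond → alkene.
halogen on an sp³ carbon → alkyl halide.
pendant –C≡N: nitrile.
pendant –COOCH3: carbonyl C bonded to C and –OCH3 → ester.
pendant –C≡N: nitrile.
C≡C triple bond → alkyne.
–C(=O)NHCH3: carbonyl C bonded to C and to N → amide (the N is not an amine).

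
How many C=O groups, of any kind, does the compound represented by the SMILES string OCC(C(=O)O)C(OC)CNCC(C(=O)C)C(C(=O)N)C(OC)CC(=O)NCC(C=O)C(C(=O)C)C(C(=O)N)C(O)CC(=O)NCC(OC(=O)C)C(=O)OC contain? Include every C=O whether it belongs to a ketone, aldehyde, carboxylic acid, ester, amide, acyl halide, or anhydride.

CH(COOH): carboxylic acid, 1 C=O (running total 1).
CH(COCH3): ketone, 1 C=O (running total 2).
CH(CONH2): amide, 1 C=O (running total 3).
CH2CONHCH2: amide, 1 C=O (running total 4).
CH(CHO): aldehyde, 1 C=O (running total 5).
CH(COCH3): ketone, 1 C=O (running total 6).
CH(CONH2): amide, 1 C=O (running total 7).
CH2CONHCH2: amide, 1 C=O (running total 8).
CH(OCOCH3): ester, 1 C=O (running total 9).
COOCH3: ester, 1 C=O (running total 10).

10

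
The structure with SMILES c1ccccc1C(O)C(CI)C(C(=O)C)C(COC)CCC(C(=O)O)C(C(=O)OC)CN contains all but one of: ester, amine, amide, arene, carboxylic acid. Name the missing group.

ester: present (CH(COOCH3) — pendant –COOCH3: carbonyl C bonded to C and –OCH3 → ester).
arene: present (C6H5 — C6H5– phenyl ring → arene).
amine: present (CH2NH2 — –NH2 on an sp³ carbon with no adjacent C=O → amine).
carboxylic acid: present (CH(COOH) — pendant –COOH: carbonyl C bonded to C and –OH → carboxylic acid).
amide: no segment matches this pattern.

amide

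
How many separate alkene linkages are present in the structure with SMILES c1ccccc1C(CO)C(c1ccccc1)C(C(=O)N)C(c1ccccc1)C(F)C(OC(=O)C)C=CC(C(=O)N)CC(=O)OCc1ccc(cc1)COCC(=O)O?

1

Working along the chain:
  C6H5: C6H5– phenyl ring → arene.
  CH(CH2OH): pendant –CH2OH on an sp³ backbone C → alcohol.
  CH(C6H5): pendant –C6H5: benzene ring → arene.
  CH(CONH2): pendant –CONH2: carbonyl C bonded to C and N → amide.
  CH(C6H5): pendant –C6H5: benzene ring → arene.
  CH(F): halogen on an sp³ carbon → alkyl halide.
  CH(OCOCH3): pendant –OC(=O)CH3: an acyloxy group → ester.
  CH=CH: C=C double bond → alkene.
  CH(CONH2): pendant –CONH2: carbonyl C bonded to C and N → amide.
  CH2COOCH2: –C(=O)–O–C with C on the carbonyl side → ester.
  C6H4: para-disubstituted benzene ring → arene.
  CH2OCH2: C–O–C with sp³ carbons on both sides and no adjacent C=O → ether.
  COOH: –COOH: carbonyl C bonded to –OH and C → carboxylic acid (the –OH is not a separate alcohol).
Alkene appears at: CH=CH → 1.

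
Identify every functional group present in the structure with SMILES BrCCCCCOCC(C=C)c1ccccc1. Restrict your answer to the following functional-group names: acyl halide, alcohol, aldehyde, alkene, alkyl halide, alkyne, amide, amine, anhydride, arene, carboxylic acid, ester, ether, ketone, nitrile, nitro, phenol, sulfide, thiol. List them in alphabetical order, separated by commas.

alkene, alkyl halide, arene, ether

Reading the structure from left to right:
  BrCH2: halogen on an sp³ carbon → alkyl halide.
  CH2OCH2: C–O–C with sp³ carbons on both sides and no adjacent C=O → ether.
  CH(CH=CH2): pendant –CH=CH2: C=C double bond → alkene.
  C6H5: –C6H5 phenyl ring → arene.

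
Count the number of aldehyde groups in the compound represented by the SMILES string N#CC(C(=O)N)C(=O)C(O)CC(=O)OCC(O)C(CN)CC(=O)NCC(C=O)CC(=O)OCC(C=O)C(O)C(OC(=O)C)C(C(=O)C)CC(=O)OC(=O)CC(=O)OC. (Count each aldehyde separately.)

N≡C–: carbon triple-bonded to nitrogen → nitrile.
pendant –CONH2: carbonyl C bonded to C and N → amide.
–C(=O)– with carbon on both sides → ketone.
–OH on an sp³ carbon → alcohol (secondary).
–C(=O)–O–C with C on the carbonyl side → ester.
–OH on an sp³ carbon → alcohol (secondary).
pendant –CH2NH2: N on sp³ C, no adjacent C=O → amine.
–C(=O)–N– linkage → amide (the N is not an amine).
pendant –CHO: carbonyl C bonded to C and H → aldehyde.
–C(=O)–O–C with C on the carbonyl side → ester.
pendant –CHO: carbonyl C bonded to C and H → aldehyde.
–OH on an sp³ carbon → alcohol (secondary).
pendant –OC(=O)CH3: an acyloxy group → ester.
pendant –COCH3: carbonyl C bonded to two carbons → ketone.
two acyl groups sharing one oxygen, –C(=O)–O–C(=O)– → anhydride.
–C(=O)OCH3: carbonyl C bonded to C and to –OCH3 → ester (not ketone + ether).
Aldehyde appears at: CH(CHO), CH(CHO) → 2.

2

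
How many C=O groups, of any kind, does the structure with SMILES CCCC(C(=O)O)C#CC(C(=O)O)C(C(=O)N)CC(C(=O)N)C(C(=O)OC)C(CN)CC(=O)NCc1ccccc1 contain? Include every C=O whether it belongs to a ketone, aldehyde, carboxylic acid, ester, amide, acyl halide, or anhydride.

6

CH(COOH): carboxylic acid, 1 C=O (running total 1).
CH(COOH): carboxylic acid, 1 C=O (running total 2).
CH(CONH2): amide, 1 C=O (running total 3).
CH(CONH2): amide, 1 C=O (running total 4).
CH(COOCH3): ester, 1 C=O (running total 5).
CH2CONHCH2: amide, 1 C=O (running total 6).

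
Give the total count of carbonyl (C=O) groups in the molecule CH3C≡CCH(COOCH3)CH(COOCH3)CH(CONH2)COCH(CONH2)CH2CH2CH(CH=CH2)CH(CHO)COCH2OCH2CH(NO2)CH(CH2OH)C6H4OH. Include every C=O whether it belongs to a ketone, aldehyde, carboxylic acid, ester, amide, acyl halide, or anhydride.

7

CH(COOCH3): ester, 1 C=O (running total 1).
CH(COOCH3): ester, 1 C=O (running total 2).
CH(CONH2): amide, 1 C=O (running total 3).
CO: ketone, 1 C=O (running total 4).
CH(CONH2): amide, 1 C=O (running total 5).
CH(CHO): aldehyde, 1 C=O (running total 6).
CO: ketone, 1 C=O (running total 7).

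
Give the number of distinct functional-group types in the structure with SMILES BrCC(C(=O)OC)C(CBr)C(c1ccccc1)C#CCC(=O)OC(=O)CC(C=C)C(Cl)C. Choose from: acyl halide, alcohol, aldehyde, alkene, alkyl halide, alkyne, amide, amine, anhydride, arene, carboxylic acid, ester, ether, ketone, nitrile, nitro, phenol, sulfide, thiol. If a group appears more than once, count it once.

6

Taking each segment in turn:
  BrCH2: halogen on an sp³ carbon → alkyl halide.
  CH(COOCH3): pendant –COOCH3: carbonyl C bonded to C and –OCH3 → ester.
  CH(CH2Br): pendant –CH2X: halogen on sp³ carbon → alkyl halide.
  CH(C6H5): pendant –C6H5: benzene ring → arene.
  C≡C: C≡C triple bond → alkyne.
  CH2CO-O-COCH2: two acyl groups sharing one oxygen, –C(=O)–O–C(=O)– → anhydride.
  CH(CH=CH2): pendant –CH=CH2: C=C double bond → alkene.
  CH(Cl): halogen on an sp³ carbon → alkyl halide.
Distinct types present: alkene, alkyl halide, alkyne, anhydride, arene, ester.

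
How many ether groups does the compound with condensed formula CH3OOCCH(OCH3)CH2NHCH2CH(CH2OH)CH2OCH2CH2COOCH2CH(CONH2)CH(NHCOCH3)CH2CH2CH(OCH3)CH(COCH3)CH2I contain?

3

Reading the structure from left to right:
  CH3OOC: CH3O–C(=O)–: carbonyl C bonded to C and to –OCH3 → ester (not ketone + ether).
  CH(OCH3): pendant –OCH3: C–O–C with sp³ C, no adjacent C=O → ether.
  CH2NHCH2: C–N–C with sp³ carbons and no adjacent C=O → amine (secondary).
  CH(CH2OH): pendant –CH2OH on an sp³ backbone C → alcohol.
  CH2OCH2: C–O–C with sp³ carbons on both sides and no adjacent C=O → ether.
  CH2COOCH2: –C(=O)–O–C with C on the carbonyl side → ester.
  CH(CONH2): pendant –CONH2: carbonyl C bonded to C and N → amide.
  CH(NHCOCH3): pendant –NHC(=O)CH3: N bonded to a carbonyl → amide (not amine).
  CH(OCH3): pendant –OCH3: C–O–C with sp³ C, no adjacent C=O → ether.
  CH(COCH3): pendant –COCH3: carbonyl C bonded to two carbons → ketone.
  CH2I: halogen on an sp³ carbon → alkyl halide.
Ether appears at: CH(OCH3), CH2OCH2, CH(OCH3) → 3.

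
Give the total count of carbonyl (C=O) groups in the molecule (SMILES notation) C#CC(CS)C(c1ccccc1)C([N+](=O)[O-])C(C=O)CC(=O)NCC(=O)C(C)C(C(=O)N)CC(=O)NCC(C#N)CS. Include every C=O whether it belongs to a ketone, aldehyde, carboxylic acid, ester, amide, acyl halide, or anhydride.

CH(CHO): aldehyde, 1 C=O (running total 1).
CH2CONHCH2: amide, 1 C=O (running total 2).
CO: ketone, 1 C=O (running total 3).
CH(CONH2): amide, 1 C=O (running total 4).
CH2CONHCH2: amide, 1 C=O (running total 5).

5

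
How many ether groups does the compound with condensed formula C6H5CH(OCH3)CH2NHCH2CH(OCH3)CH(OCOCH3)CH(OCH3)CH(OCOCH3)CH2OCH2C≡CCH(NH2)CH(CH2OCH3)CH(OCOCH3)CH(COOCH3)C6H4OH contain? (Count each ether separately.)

5

Reading the structure from left to right:
  C6H5: C6H5– phenyl ring → arene.
  CH(OCH3): pendant –OCH3: C–O–C with sp³ C, no adjacent C=O → ether.
  CH2NHCH2: C–N–C with sp³ carbons and no adjacent C=O → amine (secondary).
  CH(OCH3): pendant –OCH3: C–O–C with sp³ C, no adjacent C=O → ether.
  CH(OCOCH3): pendant –OC(=O)CH3: an acyloxy group → ester.
  CH(OCH3): pendant –OCH3: C–O–C with sp³ C, no adjacent C=O → ether.
  CH(OCOCH3): pendant –OC(=O)CH3: an acyloxy group → ester.
  CH2OCH2: C–O–C with sp³ carbons on both sides and no adjacent C=O → ether.
  C≡C: C≡C triple bond → alkyne.
  CH(NH2): –NH2 on an sp³ carbon with no adjacent C=O → amine.
  CH(CH2OCH3): pendant –CH2OCH3: C–O–C linkage → ether.
  CH(OCOCH3): pendant –OC(=O)CH3: an acyloxy group → ester.
  CH(COOCH3): pendant –COOCH3: carbonyl C bonded to C and –OCH3 → ester.
  C6H4OH: –OH attached directly to an aromatic ring → phenol (not alcohol); the ring itself is an arene.
Ether appears at: CH(OCH3), CH(OCH3), CH(OCH3), CH2OCH2, CH(CH2OCH3) → 5.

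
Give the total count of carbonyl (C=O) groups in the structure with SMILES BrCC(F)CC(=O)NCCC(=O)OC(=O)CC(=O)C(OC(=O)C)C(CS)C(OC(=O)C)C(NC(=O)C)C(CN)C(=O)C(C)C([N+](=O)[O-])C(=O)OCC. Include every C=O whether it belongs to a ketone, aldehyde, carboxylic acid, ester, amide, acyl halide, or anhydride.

CH2CONHCH2: amide, 1 C=O (running total 1).
CH2CO-O-COCH2: anhydride, 2 C=O (running total 3).
CO: ketone, 1 C=O (running total 4).
CH(OCOCH3): ester, 1 C=O (running total 5).
CH(OCOCH3): ester, 1 C=O (running total 6).
CH(NHCOCH3): amide, 1 C=O (running total 7).
CO: ketone, 1 C=O (running total 8).
COOCH2CH3: ester, 1 C=O (running total 9).

9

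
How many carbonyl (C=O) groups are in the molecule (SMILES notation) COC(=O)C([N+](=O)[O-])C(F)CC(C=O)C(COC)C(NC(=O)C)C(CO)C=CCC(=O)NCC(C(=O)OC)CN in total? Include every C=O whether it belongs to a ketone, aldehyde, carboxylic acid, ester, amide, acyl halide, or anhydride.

5

CH3OOC: ester, 1 C=O (running total 1).
CH(CHO): aldehyde, 1 C=O (running total 2).
CH(NHCOCH3): amide, 1 C=O (running total 3).
CH2CONHCH2: amide, 1 C=O (running total 4).
CH(COOCH3): ester, 1 C=O (running total 5).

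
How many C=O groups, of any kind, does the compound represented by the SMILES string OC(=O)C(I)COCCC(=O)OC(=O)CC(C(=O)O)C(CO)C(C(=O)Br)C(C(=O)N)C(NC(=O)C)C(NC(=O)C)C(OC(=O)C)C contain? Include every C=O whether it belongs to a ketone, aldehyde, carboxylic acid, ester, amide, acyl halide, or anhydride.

9

HOOC: carboxylic acid, 1 C=O (running total 1).
CH2CO-O-COCH2: anhydride, 2 C=O (running total 3).
CH(COOH): carboxylic acid, 1 C=O (running total 4).
CH(COBr): acyl halide, 1 C=O (running total 5).
CH(CONH2): amide, 1 C=O (running total 6).
CH(NHCOCH3): amide, 1 C=O (running total 7).
CH(NHCOCH3): amide, 1 C=O (running total 8).
CH(OCOCH3): ester, 1 C=O (running total 9).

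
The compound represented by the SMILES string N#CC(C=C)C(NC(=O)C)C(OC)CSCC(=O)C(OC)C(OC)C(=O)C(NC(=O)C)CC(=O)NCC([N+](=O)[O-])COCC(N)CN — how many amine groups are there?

Working along the chain:
  N≡C: N≡C–: carbon triple-bonded to nitrogen → nitrile.
  CH(CH=CH2): pendant –CH=CH2: C=C double bond → alkene.
  CH(NHCOCH3): pendant –NHC(=O)CH3: N bonded to a carbonyl → amide (not amine).
  CH(OCH3): pendant –OCH3: C–O–C with sp³ C, no adjacent C=O → ether.
  CH2SCH2: C–S–C linkage → sulfide (thioether).
  CO: –C(=O)– with carbon on both sides → ketone.
  CH(OCH3): pendant –OCH3: C–O–C with sp³ C, no adjacent C=O → ether.
  CH(OCH3): pendant –OCH3: C–O–C with sp³ C, no adjacent C=O → ether.
  CO: –C(=O)– with carbon on both sides → ketone.
  CH(NHCOCH3): pendant –NHC(=O)CH3: N bonded to a carbonyl → amide (not amine).
  CH2CONHCH2: –C(=O)–N– linkage → amide (the N is not an amine).
  CH(NO2): –NO2 on an sp³ carbon → nitro (the N=O is not a carbonyl).
  CH2OCH2: C–O–C with sp³ carbons on both sides and no adjacent C=O → ether.
  CH(NH2): –NH2 on an sp³ carbon with no adjacent C=O → amine.
  CH2NH2: –NH2 on an sp³ carbon with no adjacent C=O → amine.
Amine appears at: CH(NH2), CH2NH2 → 2.

2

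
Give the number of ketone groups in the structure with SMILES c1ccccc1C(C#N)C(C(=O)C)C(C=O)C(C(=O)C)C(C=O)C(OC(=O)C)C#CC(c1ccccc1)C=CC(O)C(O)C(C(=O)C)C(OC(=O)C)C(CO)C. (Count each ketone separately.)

3

Reading the structure from left to right:
  C6H5: C6H5– phenyl ring → arene.
  CH(CN): pendant –C≡N: nitrile.
  CH(COCH3): pendant –COCH3: carbonyl C bonded to two carbons → ketone.
  CH(CHO): pendant –CHO: carbonyl C bonded to C and H → aldehyde.
  CH(COCH3): pendant –COCH3: carbonyl C bonded to two carbons → ketone.
  CH(CHO): pendant –CHO: carbonyl C bonded to C and H → aldehyde.
  CH(OCOCH3): pendant –OC(=O)CH3: an acyloxy group → ester.
  C≡C: C≡C triple bond → alkyne.
  CH(C6H5): pendant –C6H5: benzene ring → arene.
  CH=CH: C=C double bond → alkene.
  CH(OH): –OH on an sp³ carbon → alcohol (secondary).
  CH(OH): –OH on an sp³ carbon → alcohol (secondary).
  CH(COCH3): pendant –COCH3: carbonyl C bonded to two carbons → ketone.
  CH(OCOCH3): pendant –OC(=O)CH3: an acyloxy group → ester.
  CH(CH2OH): pendant –CH2OH on an sp³ backbone C → alcohol.
Ketone appears at: CH(COCH3), CH(COCH3), CH(COCH3) → 3.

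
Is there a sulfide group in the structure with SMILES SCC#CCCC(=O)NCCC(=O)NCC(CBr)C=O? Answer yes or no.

no

Working along the chain:
  HSCH2: –SH on an sp³ carbon → thiol.
  C≡C: C≡C triple bond → alkyne.
  CH2CONHCH2: –C(=O)–N– linkage → amide (the N is not an amine).
  CH2CONHCH2: –C(=O)–N– linkage → amide (the N is not an amine).
  CH(CH2Br): pendant –CH2X: halogen on sp³ carbon → alkyl halide.
  CHO: terminal –CHO: carbonyl C bonded to H and C → aldehyde.
The groups actually present are: aldehyde, alkyl halide, alkyne, amide, thiol.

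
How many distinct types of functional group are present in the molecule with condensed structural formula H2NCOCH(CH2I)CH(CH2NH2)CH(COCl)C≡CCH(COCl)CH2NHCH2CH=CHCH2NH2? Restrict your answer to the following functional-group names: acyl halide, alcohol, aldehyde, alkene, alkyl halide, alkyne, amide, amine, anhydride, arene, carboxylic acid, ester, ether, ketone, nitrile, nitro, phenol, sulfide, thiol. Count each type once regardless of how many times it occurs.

Reading the structure from left to right:
  H2NCO: –C(=O)NH2: carbonyl C bonded to C and to N → amide (the N is not a separate amine).
  CH(CH2I): pendant –CH2X: halogen on sp³ carbon → alkyl halide.
  CH(CH2NH2): pendant –CH2NH2: N on sp³ C, no adjacent C=O → amine.
  CH(COCl): pendant –C(=O)X: carbonyl C bonded to C and halogen → acyl halide.
  C≡C: C≡C triple bond → alkyne.
  CH(COCl): pendant –C(=O)X: carbonyl C bonded to C and halogen → acyl halide.
  CH2NHCH2: C–N–C with sp³ carbons and no adjacent C=O → amine (secondary).
  CH=CH: C=C double bond → alkene.
  CH2NH2: –NH2 on an sp³ carbon with no adjacent C=O → amine.
Distinct types present: acyl halide, alkene, alkyl halide, alkyne, amide, amine.

6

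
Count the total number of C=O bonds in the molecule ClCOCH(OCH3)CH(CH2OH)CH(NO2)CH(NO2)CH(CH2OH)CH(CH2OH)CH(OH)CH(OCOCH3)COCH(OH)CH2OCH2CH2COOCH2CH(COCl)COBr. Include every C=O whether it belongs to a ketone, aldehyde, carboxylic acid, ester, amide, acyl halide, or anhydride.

ClCO: acyl halide, 1 C=O (running total 1).
CH(OCOCH3): ester, 1 C=O (running total 2).
CO: ketone, 1 C=O (running total 3).
CH2COOCH2: ester, 1 C=O (running total 4).
CH(COCl): acyl halide, 1 C=O (running total 5).
COBr: acyl halide, 1 C=O (running total 6).

6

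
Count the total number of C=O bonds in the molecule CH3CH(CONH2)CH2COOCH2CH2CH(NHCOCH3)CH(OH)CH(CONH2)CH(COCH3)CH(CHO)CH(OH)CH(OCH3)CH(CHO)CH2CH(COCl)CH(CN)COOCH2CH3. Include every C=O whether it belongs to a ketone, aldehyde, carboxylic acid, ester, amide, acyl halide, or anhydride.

9

CH(CONH2): amide, 1 C=O (running total 1).
CH2COOCH2: ester, 1 C=O (running total 2).
CH(NHCOCH3): amide, 1 C=O (running total 3).
CH(CONH2): amide, 1 C=O (running total 4).
CH(COCH3): ketone, 1 C=O (running total 5).
CH(CHO): aldehyde, 1 C=O (running total 6).
CH(CHO): aldehyde, 1 C=O (running total 7).
CH(COCl): acyl halide, 1 C=O (running total 8).
COOCH2CH3: ester, 1 C=O (running total 9).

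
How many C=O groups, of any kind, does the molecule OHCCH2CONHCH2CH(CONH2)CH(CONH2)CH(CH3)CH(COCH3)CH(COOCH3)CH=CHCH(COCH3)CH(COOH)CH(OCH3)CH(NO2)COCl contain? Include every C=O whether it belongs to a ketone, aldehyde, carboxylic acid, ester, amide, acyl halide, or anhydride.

OHC: aldehyde, 1 C=O (running total 1).
CH2CONHCH2: amide, 1 C=O (running total 2).
CH(CONH2): amide, 1 C=O (running total 3).
CH(CONH2): amide, 1 C=O (running total 4).
CH(COCH3): ketone, 1 C=O (running total 5).
CH(COOCH3): ester, 1 C=O (running total 6).
CH(COCH3): ketone, 1 C=O (running total 7).
CH(COOH): carboxylic acid, 1 C=O (running total 8).
COCl: acyl halide, 1 C=O (running total 9).

9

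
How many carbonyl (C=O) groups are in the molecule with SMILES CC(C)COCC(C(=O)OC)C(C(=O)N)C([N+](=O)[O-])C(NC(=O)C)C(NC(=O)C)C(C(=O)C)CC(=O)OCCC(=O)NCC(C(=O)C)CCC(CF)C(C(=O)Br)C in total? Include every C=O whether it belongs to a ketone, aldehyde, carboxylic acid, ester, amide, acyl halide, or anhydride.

CH(COOCH3): ester, 1 C=O (running total 1).
CH(CONH2): amide, 1 C=O (running total 2).
CH(NHCOCH3): amide, 1 C=O (running total 3).
CH(NHCOCH3): amide, 1 C=O (running total 4).
CH(COCH3): ketone, 1 C=O (running total 5).
CH2COOCH2: ester, 1 C=O (running total 6).
CH2CONHCH2: amide, 1 C=O (running total 7).
CH(COCH3): ketone, 1 C=O (running total 8).
CH(COBr): acyl halide, 1 C=O (running total 9).

9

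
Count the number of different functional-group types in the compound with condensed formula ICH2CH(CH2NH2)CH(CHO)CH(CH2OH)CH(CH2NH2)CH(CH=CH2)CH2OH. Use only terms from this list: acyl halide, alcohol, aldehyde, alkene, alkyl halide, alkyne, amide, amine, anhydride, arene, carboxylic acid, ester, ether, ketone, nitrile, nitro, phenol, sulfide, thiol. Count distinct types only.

halogen on an sp³ carbon → alkyl halide.
pendant –CH2NH2: N on sp³ C, no adjacent C=O → amine.
pendant –CHO: carbonyl C bonded to C and H → aldehyde.
pendant –CH2OH on an sp³ backbone C → alcohol.
pendant –CH2NH2: N on sp³ C, no adjacent C=O → amine.
pendant –CH=CH2: C=C double bond → alkene.
–OH on an sp³ carbon → alcohol.
Distinct types present: alcohol, aldehyde, alkene, alkyl halide, amine.

5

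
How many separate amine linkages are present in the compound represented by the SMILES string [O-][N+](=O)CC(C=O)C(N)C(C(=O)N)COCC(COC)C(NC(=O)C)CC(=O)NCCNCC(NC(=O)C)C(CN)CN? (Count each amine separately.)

4

Reading the structure from left to right:
  O2NCH2: –NO2 on carbon → nitro group.
  CH(CHO): pendant –CHO: carbonyl C bonded to C and H → aldehyde.
  CH(NH2): –NH2 on an sp³ carbon with no adjacent C=O → amine.
  CH(CONH2): pendant –CONH2: carbonyl C bonded to C and N → amide.
  CH2OCH2: C–O–C with sp³ carbons on both sides and no adjacent C=O → ether.
  CH(CH2OCH3): pendant –CH2OCH3: C–O–C linkage → ether.
  CH(NHCOCH3): pendant –NHC(=O)CH3: N bonded to a carbonyl → amide (not amine).
  CH2CONHCH2: –C(=O)–N– linkage → amide (the N is not an amine).
  CH2NHCH2: C–N–C with sp³ carbons and no adjacent C=O → amine (secondary).
  CH(NHCOCH3): pendant –NHC(=O)CH3: N bonded to a carbonyl → amide (not amine).
  CH(CH2NH2): pendant –CH2NH2: N on sp³ C, no adjacent C=O → amine.
  CH2NH2: –NH2 on an sp³ carbon with no adjacent C=O → amine.
Amine appears at: CH(NH2), CH2NHCH2, CH(CH2NH2), CH2NH2 → 4.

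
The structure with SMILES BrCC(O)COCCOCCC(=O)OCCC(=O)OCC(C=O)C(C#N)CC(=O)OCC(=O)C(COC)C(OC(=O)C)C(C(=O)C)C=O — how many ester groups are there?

halogen on an sp³ carbon → alkyl halide.
–OH on an sp³ carbon → alcohol (secondary).
C–O–C with sp³ carbons on both sides and no adjacent C=O → ether.
C–O–C with sp³ carbons on both sides and no adjacent C=O → ether.
–C(=O)–O–C with C on the carbonyl side → ester.
–C(=O)–O–C with C on the carbonyl side → ester.
pendant –CHO: carbonyl C bonded to C and H → aldehyde.
pendant –C≡N: nitrile.
–C(=O)–O–C with C on the carbonyl side → ester.
–C(=O)– with carbon on both sides → ketone.
pendant –CH2OCH3: C–O–C linkage → ether.
pendant –OC(=O)CH3: an acyloxy group → ester.
pendant –COCH3: carbonyl C bonded to two carbons → ketone.
terminal –CHO: carbonyl C bonded to H and C → aldehyde.
Ester appears at: CH2COOCH2, CH2COOCH2, CH2COOCH2, CH(OCOCH3) → 4.

4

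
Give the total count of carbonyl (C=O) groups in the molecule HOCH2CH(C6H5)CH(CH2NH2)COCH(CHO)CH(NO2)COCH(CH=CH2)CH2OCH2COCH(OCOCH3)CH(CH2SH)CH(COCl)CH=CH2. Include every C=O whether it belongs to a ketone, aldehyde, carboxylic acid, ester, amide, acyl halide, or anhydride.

CO: ketone, 1 C=O (running total 1).
CH(CHO): aldehyde, 1 C=O (running total 2).
CO: ketone, 1 C=O (running total 3).
CO: ketone, 1 C=O (running total 4).
CH(OCOCH3): ester, 1 C=O (running total 5).
CH(COCl): acyl halide, 1 C=O (running total 6).

6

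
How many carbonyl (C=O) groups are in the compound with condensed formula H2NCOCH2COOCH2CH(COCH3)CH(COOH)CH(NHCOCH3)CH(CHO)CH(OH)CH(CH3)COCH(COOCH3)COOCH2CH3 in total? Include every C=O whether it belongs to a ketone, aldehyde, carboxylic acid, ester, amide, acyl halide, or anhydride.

H2NCO: amide, 1 C=O (running total 1).
CH2COOCH2: ester, 1 C=O (running total 2).
CH(COCH3): ketone, 1 C=O (running total 3).
CH(COOH): carboxylic acid, 1 C=O (running total 4).
CH(NHCOCH3): amide, 1 C=O (running total 5).
CH(CHO): aldehyde, 1 C=O (running total 6).
CO: ketone, 1 C=O (running total 7).
CH(COOCH3): ester, 1 C=O (running total 8).
COOCH2CH3: ester, 1 C=O (running total 9).

9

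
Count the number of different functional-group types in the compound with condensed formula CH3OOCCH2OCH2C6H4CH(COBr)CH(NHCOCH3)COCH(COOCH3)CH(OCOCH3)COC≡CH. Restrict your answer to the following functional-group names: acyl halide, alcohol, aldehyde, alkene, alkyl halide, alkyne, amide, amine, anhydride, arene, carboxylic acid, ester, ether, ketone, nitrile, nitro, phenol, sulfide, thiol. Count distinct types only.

Taking each segment in turn:
  CH3OOC: CH3O–C(=O)–: carbonyl C bonded to C and to –OCH3 → ester (not ketone + ether).
  CH2OCH2: C–O–C with sp³ carbons on both sides and no adjacent C=O → ether.
  C6H4: para-disubstituted benzene ring → arene.
  CH(COBr): pendant –C(=O)X: carbonyl C bonded to C and halogen → acyl halide.
  CH(NHCOCH3): pendant –NHC(=O)CH3: N bonded to a carbonyl → amide (not amine).
  CO: –C(=O)– with carbon on both sides → ketone.
  CH(COOCH3): pendant –COOCH3: carbonyl C bonded to C and –OCH3 → ester.
  CH(OCOCH3): pendant –OC(=O)CH3: an acyloxy group → ester.
  CO: –C(=O)– with carbon on both sides → ketone.
  C≡CH: C≡C triple bond → alkyne.
Distinct types present: acyl halide, alkyne, amide, arene, ester, ether, ketone.

7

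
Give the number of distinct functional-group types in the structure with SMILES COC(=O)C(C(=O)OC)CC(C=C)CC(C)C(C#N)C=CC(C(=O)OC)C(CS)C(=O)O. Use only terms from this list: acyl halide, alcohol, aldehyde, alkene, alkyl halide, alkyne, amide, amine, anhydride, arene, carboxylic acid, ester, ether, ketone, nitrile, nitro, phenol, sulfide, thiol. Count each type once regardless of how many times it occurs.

Reading the structure from left to right:
  CH3OOC: CH3O–C(=O)–: carbonyl C bonded to C and to –OCH3 → ester (not ketone + ether).
  CH(COOCH3): pendant –COOCH3: carbonyl C bonded to C and –OCH3 → ester.
  CH(CH=CH2): pendant –CH=CH2: C=C double bond → alkene.
  CH(CN): pendant –C≡N: nitrile.
  CH=CH: C=C double bond → alkene.
  CH(COOCH3): pendant –COOCH3: carbonyl C bonded to C and –OCH3 → ester.
  CH(CH2SH): pendant –CH2SH → thiol.
  COOH: –COOH: carbonyl C bonded to –OH and C → carboxylic acid (the –OH is not a separate alcohol).
Distinct types present: alkene, carboxylic acid, ester, nitrile, thiol.

5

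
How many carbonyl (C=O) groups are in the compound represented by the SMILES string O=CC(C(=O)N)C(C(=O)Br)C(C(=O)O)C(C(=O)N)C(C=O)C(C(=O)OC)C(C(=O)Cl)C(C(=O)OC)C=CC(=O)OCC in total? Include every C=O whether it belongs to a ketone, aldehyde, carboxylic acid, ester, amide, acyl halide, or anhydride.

10

OHC: aldehyde, 1 C=O (running total 1).
CH(CONH2): amide, 1 C=O (running total 2).
CH(COBr): acyl halide, 1 C=O (running total 3).
CH(COOH): carboxylic acid, 1 C=O (running total 4).
CH(CONH2): amide, 1 C=O (running total 5).
CH(CHO): aldehyde, 1 C=O (running total 6).
CH(COOCH3): ester, 1 C=O (running total 7).
CH(COCl): acyl halide, 1 C=O (running total 8).
CH(COOCH3): ester, 1 C=O (running total 9).
COOCH2CH3: ester, 1 C=O (running total 10).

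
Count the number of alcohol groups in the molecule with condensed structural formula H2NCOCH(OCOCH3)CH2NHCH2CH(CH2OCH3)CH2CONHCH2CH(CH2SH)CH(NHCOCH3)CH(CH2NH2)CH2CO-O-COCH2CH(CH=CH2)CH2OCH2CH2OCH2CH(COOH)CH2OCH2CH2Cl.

Taking each segment in turn:
  H2NCO: –C(=O)NH2: carbonyl C bonded to C and to N → amide (the N is not a separate amine).
  CH(OCOCH3): pendant –OC(=O)CH3: an acyloxy group → ester.
  CH2NHCH2: C–N–C with sp³ carbons and no adjacent C=O → amine (secondary).
  CH(CH2OCH3): pendant –CH2OCH3: C–O–C linkage → ether.
  CH2CONHCH2: –C(=O)–N– linkage → amide (the N is not an amine).
  CH(CH2SH): pendant –CH2SH → thiol.
  CH(NHCOCH3): pendant –NHC(=O)CH3: N bonded to a carbonyl → amide (not amine).
  CH(CH2NH2): pendant –CH2NH2: N on sp³ C, no adjacent C=O → amine.
  CH2CO-O-COCH2: two acyl groups sharing one oxygen, –C(=O)–O–C(=O)– → anhydride.
  CH(CH=CH2): pendant –CH=CH2: C=C double bond → alkene.
  CH2OCH2: C–O–C with sp³ carbons on both sides and no adjacent C=O → ether.
  CH2OCH2: C–O–C with sp³ carbons on both sides and no adjacent C=O → ether.
  CH(COOH): pendant –COOH: carbonyl C bonded to C and –OH → carboxylic acid.
  CH2OCH2: C–O–C with sp³ carbons on both sides and no adjacent C=O → ether.
  CH2Cl: halogen on an sp³ carbon → alkyl halide.
No segment is a alcohol: CH(CH2OCH3) is ether, not alcohol; CH(CH2SH) is thiol, not alcohol; CH2OCH2 is ether, not alcohol. → 0.

0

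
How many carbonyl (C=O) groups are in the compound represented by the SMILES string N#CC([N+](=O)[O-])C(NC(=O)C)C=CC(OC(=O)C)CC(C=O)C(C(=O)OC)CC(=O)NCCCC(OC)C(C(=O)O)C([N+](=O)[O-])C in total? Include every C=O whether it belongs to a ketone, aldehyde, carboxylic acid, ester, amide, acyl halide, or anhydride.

CH(NHCOCH3): amide, 1 C=O (running total 1).
CH(OCOCH3): ester, 1 C=O (running total 2).
CH(CHO): aldehyde, 1 C=O (running total 3).
CH(COOCH3): ester, 1 C=O (running total 4).
CH2CONHCH2: amide, 1 C=O (running total 5).
CH(COOH): carboxylic acid, 1 C=O (running total 6).

6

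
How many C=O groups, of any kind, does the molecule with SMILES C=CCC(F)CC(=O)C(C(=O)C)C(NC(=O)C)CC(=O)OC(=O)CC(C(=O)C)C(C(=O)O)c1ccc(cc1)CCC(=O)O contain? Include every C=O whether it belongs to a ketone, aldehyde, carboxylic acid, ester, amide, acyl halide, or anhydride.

CO: ketone, 1 C=O (running total 1).
CH(COCH3): ketone, 1 C=O (running total 2).
CH(NHCOCH3): amide, 1 C=O (running total 3).
CH2CO-O-COCH2: anhydride, 2 C=O (running total 5).
CH(COCH3): ketone, 1 C=O (running total 6).
CH(COOH): carboxylic acid, 1 C=O (running total 7).
COOH: carboxylic acid, 1 C=O (running total 8).

8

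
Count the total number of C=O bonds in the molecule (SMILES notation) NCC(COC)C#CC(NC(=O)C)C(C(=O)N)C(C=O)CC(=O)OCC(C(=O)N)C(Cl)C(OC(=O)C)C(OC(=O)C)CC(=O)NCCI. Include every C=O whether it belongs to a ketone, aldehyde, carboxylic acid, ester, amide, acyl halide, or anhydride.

CH(NHCOCH3): amide, 1 C=O (running total 1).
CH(CONH2): amide, 1 C=O (running total 2).
CH(CHO): aldehyde, 1 C=O (running total 3).
CH2COOCH2: ester, 1 C=O (running total 4).
CH(CONH2): amide, 1 C=O (running total 5).
CH(OCOCH3): ester, 1 C=O (running total 6).
CH(OCOCH3): ester, 1 C=O (running total 7).
CH2CONHCH2: amide, 1 C=O (running total 8).

8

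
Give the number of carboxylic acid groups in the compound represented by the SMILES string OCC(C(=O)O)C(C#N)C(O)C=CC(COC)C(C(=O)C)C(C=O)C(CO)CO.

1

Taking each segment in turn:
  HOCH2: HO– on an sp³ carbon → alcohol.
  CH(COOH): pendant –COOH: carbonyl C bonded to C and –OH → carboxylic acid.
  CH(CN): pendant –C≡N: nitrile.
  CH(OH): –OH on an sp³ carbon → alcohol (secondary).
  CH=CH: C=C double bond → alkene.
  CH(CH2OCH3): pendant –CH2OCH3: C–O–C linkage → ether.
  CH(COCH3): pendant –COCH3: carbonyl C bonded to two carbons → ketone.
  CH(CHO): pendant –CHO: carbonyl C bonded to C and H → aldehyde.
  CH(CH2OH): pendant –CH2OH on an sp³ backbone C → alcohol.
  CH2OH: –OH on an sp³ carbon → alcohol.
Carboxylic acid appears at: CH(COOH) → 1.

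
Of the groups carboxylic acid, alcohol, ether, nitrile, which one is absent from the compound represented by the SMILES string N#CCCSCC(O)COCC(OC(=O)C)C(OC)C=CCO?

nitrile: present (N≡C — N≡C–: carbon triple-bonded to nitrogen → nitrile).
ether: present (CH2OCH2 — C–O–C with sp³ carbons on both sides and no adjacent C=O → ether).
alcohol: present (CH(OH) — –OH on an sp³ carbon → alcohol (secondary)).
carboxylic acid: absent. In CH(OCOCH3), the acyl oxygen is bonded to carbon (–O–C), not to H, so this is an ester.

carboxylic acid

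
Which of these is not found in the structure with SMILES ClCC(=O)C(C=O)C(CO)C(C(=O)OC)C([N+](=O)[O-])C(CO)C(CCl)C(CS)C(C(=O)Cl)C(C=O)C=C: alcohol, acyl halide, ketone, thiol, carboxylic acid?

ketone: present (CO — –C(=O)– with carbon on both sides → ketone).
alcohol: present (CH(CH2OH) — pendant –CH2OH on an sp³ backbone C → alcohol).
acyl halide: present (CH(COCl) — pendant –C(=O)X: carbonyl C bonded to C and halogen → acyl halide).
thiol: present (CH(CH2SH) — pendant –CH2SH → thiol).
carboxylic acid: absent. In CH(COOCH3), the acyl oxygen is bonded to carbon (–O–C), not to H, so this is an ester.

carboxylic acid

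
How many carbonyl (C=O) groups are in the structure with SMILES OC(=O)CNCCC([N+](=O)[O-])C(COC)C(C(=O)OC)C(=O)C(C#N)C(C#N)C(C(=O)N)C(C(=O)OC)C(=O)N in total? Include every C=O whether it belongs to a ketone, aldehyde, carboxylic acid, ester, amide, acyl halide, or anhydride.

6

HOOC: carboxylic acid, 1 C=O (running total 1).
CH(COOCH3): ester, 1 C=O (running total 2).
CO: ketone, 1 C=O (running total 3).
CH(CONH2): amide, 1 C=O (running total 4).
CH(COOCH3): ester, 1 C=O (running total 5).
CONH2: amide, 1 C=O (running total 6).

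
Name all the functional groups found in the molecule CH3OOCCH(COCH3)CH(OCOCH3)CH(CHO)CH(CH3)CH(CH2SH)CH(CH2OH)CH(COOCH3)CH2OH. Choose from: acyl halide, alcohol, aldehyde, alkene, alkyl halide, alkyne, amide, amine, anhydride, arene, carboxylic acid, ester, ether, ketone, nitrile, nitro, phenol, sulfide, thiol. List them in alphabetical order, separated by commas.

alcohol, aldehyde, ester, ketone, thiol

Working along the chain:
  CH3OOC: CH3O–C(=O)–: carbonyl C bonded to C and to –OCH3 → ester (not ketone + ether).
  CH(COCH3): pendant –COCH3: carbonyl C bonded to two carbons → ketone.
  CH(OCOCH3): pendant –OC(=O)CH3: an acyloxy group → ester.
  CH(CHO): pendant –CHO: carbonyl C bonded to C and H → aldehyde.
  CH(CH2SH): pendant –CH2SH → thiol.
  CH(CH2OH): pendant –CH2OH on an sp³ backbone C → alcohol.
  CH(COOCH3): pendant –COOCH3: carbonyl C bonded to C and –OCH3 → ester.
  CH2OH: –OH on an sp³ carbon → alcohol.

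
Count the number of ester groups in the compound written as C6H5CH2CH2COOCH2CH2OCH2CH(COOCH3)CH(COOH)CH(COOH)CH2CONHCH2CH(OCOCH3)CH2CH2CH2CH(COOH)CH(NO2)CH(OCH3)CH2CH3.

3

C6H5– phenyl ring → arene.
–C(=O)–O–C with C on the carbonyl side → ester.
C–O–C with sp³ carbons on both sides and no adjacent C=O → ether.
pendant –COOCH3: carbonyl C bonded to C and –OCH3 → ester.
pendant –COOH: carbonyl C bonded to C and –OH → carboxylic acid.
pendant –COOH: carbonyl C bonded to C and –OH → carboxylic acid.
–C(=O)–N– linkage → amide (the N is not an amine).
pendant –OC(=O)CH3: an acyloxy group → ester.
pendant –COOH: carbonyl C bonded to C and –OH → carboxylic acid.
–NO2 on an sp³ carbon → nitro (the N=O is not a carbonyl).
pendant –OCH3: C–O–C with sp³ C, no adjacent C=O → ether.
Ester appears at: CH2COOCH2, CH(COOCH3), CH(OCOCH3) → 3.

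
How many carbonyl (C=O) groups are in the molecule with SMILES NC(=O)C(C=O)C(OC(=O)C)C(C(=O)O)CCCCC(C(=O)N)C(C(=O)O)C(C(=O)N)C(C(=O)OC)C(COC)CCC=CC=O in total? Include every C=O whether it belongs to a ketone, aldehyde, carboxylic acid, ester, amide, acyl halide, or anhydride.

H2NCO: amide, 1 C=O (running total 1).
CH(CHO): aldehyde, 1 C=O (running total 2).
CH(OCOCH3): ester, 1 C=O (running total 3).
CH(COOH): carboxylic acid, 1 C=O (running total 4).
CH(CONH2): amide, 1 C=O (running total 5).
CH(COOH): carboxylic acid, 1 C=O (running total 6).
CH(CONH2): amide, 1 C=O (running total 7).
CH(COOCH3): ester, 1 C=O (running total 8).
CHO: aldehyde, 1 C=O (running total 9).

9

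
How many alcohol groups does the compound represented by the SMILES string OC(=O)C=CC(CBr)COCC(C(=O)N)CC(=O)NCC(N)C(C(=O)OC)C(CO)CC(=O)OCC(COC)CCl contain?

Taking each segment in turn:
  HOOC: –COOH: carbonyl C bonded to –OH and C → carboxylic acid (the –OH is not a separate alcohol).
  CH=CH: C=C double bond → alkene.
  CH(CH2Br): pendant –CH2X: halogen on sp³ carbon → alkyl halide.
  CH2OCH2: C–O–C with sp³ carbons on both sides and no adjacent C=O → ether.
  CH(CONH2): pendant –CONH2: carbonyl C bonded to C and N → amide.
  CH2CONHCH2: –C(=O)–N– linkage → amide (the N is not an amine).
  CH(NH2): –NH2 on an sp³ carbon with no adjacent C=O → amine.
  CH(COOCH3): pendant –COOCH3: carbonyl C bonded to C and –OCH3 → ester.
  CH(CH2OH): pendant –CH2OH on an sp³ backbone C → alcohol.
  CH2COOCH2: –C(=O)–O–C with C on the carbonyl side → ester.
  CH(CH2OCH3): pendant –CH2OCH3: C–O–C linkage → ether.
  CH2Cl: halogen on an sp³ carbon → alkyl halide.
Alcohol appears at: CH(CH2OH) → 1.

1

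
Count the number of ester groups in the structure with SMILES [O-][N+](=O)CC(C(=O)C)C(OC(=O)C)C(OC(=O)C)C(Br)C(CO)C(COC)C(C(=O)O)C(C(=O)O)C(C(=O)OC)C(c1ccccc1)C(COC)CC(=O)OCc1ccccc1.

4

–NO2 on carbon → nitro group.
pendant –COCH3: carbonyl C bonded to two carbons → ketone.
pendant –OC(=O)CH3: an acyloxy group → ester.
pendant –OC(=O)CH3: an acyloxy group → ester.
halogen on an sp³ carbon → alkyl halide.
pendant –CH2OH on an sp³ backbone C → alcohol.
pendant –CH2OCH3: C–O–C linkage → ether.
pendant –COOH: carbonyl C bonded to C and –OH → carboxylic acid.
pendant –COOH: carbonyl C bonded to C and –OH → carboxylic acid.
pendant –COOCH3: carbonyl C bonded to C and –OCH3 → ester.
pendant –C6H5: benzene ring → arene.
pendant –CH2OCH3: C–O–C linkage → ether.
–C(=O)–O–C with C on the carbonyl side → ester.
–C6H5 phenyl ring → arene.
Ester appears at: CH(OCOCH3), CH(OCOCH3), CH(COOCH3), CH2COOCH2 → 4.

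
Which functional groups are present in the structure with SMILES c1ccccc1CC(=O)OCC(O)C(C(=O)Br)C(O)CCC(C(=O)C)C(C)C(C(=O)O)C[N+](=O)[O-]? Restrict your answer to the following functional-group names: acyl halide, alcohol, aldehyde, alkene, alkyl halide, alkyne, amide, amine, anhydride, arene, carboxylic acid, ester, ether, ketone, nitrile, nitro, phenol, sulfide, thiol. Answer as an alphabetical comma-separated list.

acyl halide, alcohol, arene, carboxylic acid, ester, ketone, nitro

Working along the chain:
  C6H5: C6H5– phenyl ring → arene.
  CH2COOCH2: –C(=O)–O–C with C on the carbonyl side → ester.
  CH(OH): –OH on an sp³ carbon → alcohol (secondary).
  CH(COBr): pendant –C(=O)X: carbonyl C bonded to C and halogen → acyl halide.
  CH(OH): –OH on an sp³ carbon → alcohol (secondary).
  CH(COCH3): pendant –COCH3: carbonyl C bonded to two carbons → ketone.
  CH(COOH): pendant –COOH: carbonyl C bonded to C and –OH → carboxylic acid.
  CH2NO2: –NO2 on carbon → nitro group.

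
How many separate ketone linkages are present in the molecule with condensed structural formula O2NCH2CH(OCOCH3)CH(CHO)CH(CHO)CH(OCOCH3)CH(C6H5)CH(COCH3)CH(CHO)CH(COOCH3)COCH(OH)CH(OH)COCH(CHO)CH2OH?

–NO2 on carbon → nitro group.
pendant –OC(=O)CH3: an acyloxy group → ester.
pendant –CHO: carbonyl C bonded to C and H → aldehyde.
pendant –CHO: carbonyl C bonded to C and H → aldehyde.
pendant –OC(=O)CH3: an acyloxy group → ester.
pendant –C6H5: benzene ring → arene.
pendant –COCH3: carbonyl C bonded to two carbons → ketone.
pendant –CHO: carbonyl C bonded to C and H → aldehyde.
pendant –COOCH3: carbonyl C bonded to C and –OCH3 → ester.
–C(=O)– with carbon on both sides → ketone.
–OH on an sp³ carbon → alcohol (secondary).
–OH on an sp³ carbon → alcohol (secondary).
–C(=O)– with carbon on both sides → ketone.
pendant –CHO: carbonyl C bonded to C and H → aldehyde.
–OH on an sp³ carbon → alcohol.
Ketone appears at: CH(COCH3), CO, CO → 3.

3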